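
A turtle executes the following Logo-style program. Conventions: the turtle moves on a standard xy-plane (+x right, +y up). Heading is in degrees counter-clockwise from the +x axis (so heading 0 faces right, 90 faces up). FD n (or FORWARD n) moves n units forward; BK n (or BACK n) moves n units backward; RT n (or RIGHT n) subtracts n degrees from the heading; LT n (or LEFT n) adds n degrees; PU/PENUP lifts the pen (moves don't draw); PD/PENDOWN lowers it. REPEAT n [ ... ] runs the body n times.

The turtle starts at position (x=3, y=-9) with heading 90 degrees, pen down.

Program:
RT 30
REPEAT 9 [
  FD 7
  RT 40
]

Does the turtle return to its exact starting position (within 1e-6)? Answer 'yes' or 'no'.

Answer: yes

Derivation:
Executing turtle program step by step:
Start: pos=(3,-9), heading=90, pen down
RT 30: heading 90 -> 60
REPEAT 9 [
  -- iteration 1/9 --
  FD 7: (3,-9) -> (6.5,-2.938) [heading=60, draw]
  RT 40: heading 60 -> 20
  -- iteration 2/9 --
  FD 7: (6.5,-2.938) -> (13.078,-0.544) [heading=20, draw]
  RT 40: heading 20 -> 340
  -- iteration 3/9 --
  FD 7: (13.078,-0.544) -> (19.656,-2.938) [heading=340, draw]
  RT 40: heading 340 -> 300
  -- iteration 4/9 --
  FD 7: (19.656,-2.938) -> (23.156,-9) [heading=300, draw]
  RT 40: heading 300 -> 260
  -- iteration 5/9 --
  FD 7: (23.156,-9) -> (21.94,-15.894) [heading=260, draw]
  RT 40: heading 260 -> 220
  -- iteration 6/9 --
  FD 7: (21.94,-15.894) -> (16.578,-20.393) [heading=220, draw]
  RT 40: heading 220 -> 180
  -- iteration 7/9 --
  FD 7: (16.578,-20.393) -> (9.578,-20.393) [heading=180, draw]
  RT 40: heading 180 -> 140
  -- iteration 8/9 --
  FD 7: (9.578,-20.393) -> (4.216,-15.894) [heading=140, draw]
  RT 40: heading 140 -> 100
  -- iteration 9/9 --
  FD 7: (4.216,-15.894) -> (3,-9) [heading=100, draw]
  RT 40: heading 100 -> 60
]
Final: pos=(3,-9), heading=60, 9 segment(s) drawn

Start position: (3, -9)
Final position: (3, -9)
Distance = 0; < 1e-6 -> CLOSED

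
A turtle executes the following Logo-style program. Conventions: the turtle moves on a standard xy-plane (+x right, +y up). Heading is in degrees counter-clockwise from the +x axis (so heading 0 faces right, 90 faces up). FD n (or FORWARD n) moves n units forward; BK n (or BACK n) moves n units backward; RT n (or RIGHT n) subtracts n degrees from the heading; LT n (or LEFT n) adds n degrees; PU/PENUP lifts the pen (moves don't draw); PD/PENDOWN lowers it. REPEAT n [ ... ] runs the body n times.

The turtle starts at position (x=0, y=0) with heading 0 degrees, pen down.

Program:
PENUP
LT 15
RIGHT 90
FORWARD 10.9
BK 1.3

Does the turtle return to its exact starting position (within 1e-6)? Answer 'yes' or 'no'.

Answer: no

Derivation:
Executing turtle program step by step:
Start: pos=(0,0), heading=0, pen down
PU: pen up
LT 15: heading 0 -> 15
RT 90: heading 15 -> 285
FD 10.9: (0,0) -> (2.821,-10.529) [heading=285, move]
BK 1.3: (2.821,-10.529) -> (2.485,-9.273) [heading=285, move]
Final: pos=(2.485,-9.273), heading=285, 0 segment(s) drawn

Start position: (0, 0)
Final position: (2.485, -9.273)
Distance = 9.6; >= 1e-6 -> NOT closed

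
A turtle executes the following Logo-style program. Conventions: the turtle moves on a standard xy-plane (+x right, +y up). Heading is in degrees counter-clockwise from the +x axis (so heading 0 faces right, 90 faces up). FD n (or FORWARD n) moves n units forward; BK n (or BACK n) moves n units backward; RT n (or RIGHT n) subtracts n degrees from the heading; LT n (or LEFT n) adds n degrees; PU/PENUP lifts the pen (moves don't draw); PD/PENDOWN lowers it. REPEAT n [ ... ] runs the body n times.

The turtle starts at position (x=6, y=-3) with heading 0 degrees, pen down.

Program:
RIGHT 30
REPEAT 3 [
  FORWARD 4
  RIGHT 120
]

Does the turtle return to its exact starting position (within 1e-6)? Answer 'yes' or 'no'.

Answer: yes

Derivation:
Executing turtle program step by step:
Start: pos=(6,-3), heading=0, pen down
RT 30: heading 0 -> 330
REPEAT 3 [
  -- iteration 1/3 --
  FD 4: (6,-3) -> (9.464,-5) [heading=330, draw]
  RT 120: heading 330 -> 210
  -- iteration 2/3 --
  FD 4: (9.464,-5) -> (6,-7) [heading=210, draw]
  RT 120: heading 210 -> 90
  -- iteration 3/3 --
  FD 4: (6,-7) -> (6,-3) [heading=90, draw]
  RT 120: heading 90 -> 330
]
Final: pos=(6,-3), heading=330, 3 segment(s) drawn

Start position: (6, -3)
Final position: (6, -3)
Distance = 0; < 1e-6 -> CLOSED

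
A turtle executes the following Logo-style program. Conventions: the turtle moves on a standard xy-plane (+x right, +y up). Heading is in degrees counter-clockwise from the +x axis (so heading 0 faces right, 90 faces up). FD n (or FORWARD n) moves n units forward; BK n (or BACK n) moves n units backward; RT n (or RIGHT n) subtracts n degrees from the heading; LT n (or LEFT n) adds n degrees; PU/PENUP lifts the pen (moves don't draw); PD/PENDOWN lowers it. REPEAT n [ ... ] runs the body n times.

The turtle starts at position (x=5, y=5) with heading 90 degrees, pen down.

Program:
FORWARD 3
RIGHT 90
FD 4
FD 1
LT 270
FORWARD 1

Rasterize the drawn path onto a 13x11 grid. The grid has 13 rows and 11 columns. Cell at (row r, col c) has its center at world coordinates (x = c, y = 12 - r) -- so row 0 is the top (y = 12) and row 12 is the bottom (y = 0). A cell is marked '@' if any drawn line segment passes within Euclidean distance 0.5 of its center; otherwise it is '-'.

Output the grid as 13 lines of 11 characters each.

Segment 0: (5,5) -> (5,8)
Segment 1: (5,8) -> (9,8)
Segment 2: (9,8) -> (10,8)
Segment 3: (10,8) -> (10,7)

Answer: -----------
-----------
-----------
-----------
-----@@@@@@
-----@----@
-----@-----
-----@-----
-----------
-----------
-----------
-----------
-----------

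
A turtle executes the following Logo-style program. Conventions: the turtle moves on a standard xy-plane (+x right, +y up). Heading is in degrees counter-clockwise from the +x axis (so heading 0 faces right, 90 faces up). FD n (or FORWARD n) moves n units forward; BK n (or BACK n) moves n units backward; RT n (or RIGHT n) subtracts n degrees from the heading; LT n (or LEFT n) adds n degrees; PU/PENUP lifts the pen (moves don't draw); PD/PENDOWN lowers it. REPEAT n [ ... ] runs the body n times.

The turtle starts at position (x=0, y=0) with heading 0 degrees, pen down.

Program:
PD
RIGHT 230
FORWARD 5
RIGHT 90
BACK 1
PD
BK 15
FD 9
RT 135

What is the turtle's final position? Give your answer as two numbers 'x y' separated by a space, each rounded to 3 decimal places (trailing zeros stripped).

Executing turtle program step by step:
Start: pos=(0,0), heading=0, pen down
PD: pen down
RT 230: heading 0 -> 130
FD 5: (0,0) -> (-3.214,3.83) [heading=130, draw]
RT 90: heading 130 -> 40
BK 1: (-3.214,3.83) -> (-3.98,3.187) [heading=40, draw]
PD: pen down
BK 15: (-3.98,3.187) -> (-15.471,-6.454) [heading=40, draw]
FD 9: (-15.471,-6.454) -> (-8.576,-0.669) [heading=40, draw]
RT 135: heading 40 -> 265
Final: pos=(-8.576,-0.669), heading=265, 4 segment(s) drawn

Answer: -8.576 -0.669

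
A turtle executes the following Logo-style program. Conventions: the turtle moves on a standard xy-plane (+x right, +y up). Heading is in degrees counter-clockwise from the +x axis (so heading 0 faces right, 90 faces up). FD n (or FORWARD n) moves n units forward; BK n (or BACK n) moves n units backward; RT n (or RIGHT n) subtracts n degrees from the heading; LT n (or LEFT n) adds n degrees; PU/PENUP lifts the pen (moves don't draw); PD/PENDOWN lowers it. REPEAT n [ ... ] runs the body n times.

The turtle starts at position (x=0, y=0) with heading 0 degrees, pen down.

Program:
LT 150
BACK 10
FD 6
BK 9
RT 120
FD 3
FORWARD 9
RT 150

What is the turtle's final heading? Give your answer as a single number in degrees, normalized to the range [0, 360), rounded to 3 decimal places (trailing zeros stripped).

Answer: 240

Derivation:
Executing turtle program step by step:
Start: pos=(0,0), heading=0, pen down
LT 150: heading 0 -> 150
BK 10: (0,0) -> (8.66,-5) [heading=150, draw]
FD 6: (8.66,-5) -> (3.464,-2) [heading=150, draw]
BK 9: (3.464,-2) -> (11.258,-6.5) [heading=150, draw]
RT 120: heading 150 -> 30
FD 3: (11.258,-6.5) -> (13.856,-5) [heading=30, draw]
FD 9: (13.856,-5) -> (21.651,-0.5) [heading=30, draw]
RT 150: heading 30 -> 240
Final: pos=(21.651,-0.5), heading=240, 5 segment(s) drawn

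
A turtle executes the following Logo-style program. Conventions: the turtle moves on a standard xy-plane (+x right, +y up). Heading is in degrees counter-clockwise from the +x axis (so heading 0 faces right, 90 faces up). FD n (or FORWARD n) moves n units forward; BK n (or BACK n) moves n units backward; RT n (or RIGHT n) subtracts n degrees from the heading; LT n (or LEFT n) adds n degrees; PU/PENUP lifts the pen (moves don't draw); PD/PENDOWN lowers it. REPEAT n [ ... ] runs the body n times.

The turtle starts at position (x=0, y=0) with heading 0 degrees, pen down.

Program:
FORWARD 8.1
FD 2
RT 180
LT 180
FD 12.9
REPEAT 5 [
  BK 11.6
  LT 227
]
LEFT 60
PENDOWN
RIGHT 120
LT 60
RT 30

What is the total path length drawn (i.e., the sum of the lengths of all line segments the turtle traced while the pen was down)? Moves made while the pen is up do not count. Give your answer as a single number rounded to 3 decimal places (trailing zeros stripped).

Executing turtle program step by step:
Start: pos=(0,0), heading=0, pen down
FD 8.1: (0,0) -> (8.1,0) [heading=0, draw]
FD 2: (8.1,0) -> (10.1,0) [heading=0, draw]
RT 180: heading 0 -> 180
LT 180: heading 180 -> 0
FD 12.9: (10.1,0) -> (23,0) [heading=0, draw]
REPEAT 5 [
  -- iteration 1/5 --
  BK 11.6: (23,0) -> (11.4,0) [heading=0, draw]
  LT 227: heading 0 -> 227
  -- iteration 2/5 --
  BK 11.6: (11.4,0) -> (19.311,8.484) [heading=227, draw]
  LT 227: heading 227 -> 94
  -- iteration 3/5 --
  BK 11.6: (19.311,8.484) -> (20.12,-3.088) [heading=94, draw]
  LT 227: heading 94 -> 321
  -- iteration 4/5 --
  BK 11.6: (20.12,-3.088) -> (11.105,4.212) [heading=321, draw]
  LT 227: heading 321 -> 188
  -- iteration 5/5 --
  BK 11.6: (11.105,4.212) -> (22.593,5.826) [heading=188, draw]
  LT 227: heading 188 -> 55
]
LT 60: heading 55 -> 115
PD: pen down
RT 120: heading 115 -> 355
LT 60: heading 355 -> 55
RT 30: heading 55 -> 25
Final: pos=(22.593,5.826), heading=25, 8 segment(s) drawn

Segment lengths:
  seg 1: (0,0) -> (8.1,0), length = 8.1
  seg 2: (8.1,0) -> (10.1,0), length = 2
  seg 3: (10.1,0) -> (23,0), length = 12.9
  seg 4: (23,0) -> (11.4,0), length = 11.6
  seg 5: (11.4,0) -> (19.311,8.484), length = 11.6
  seg 6: (19.311,8.484) -> (20.12,-3.088), length = 11.6
  seg 7: (20.12,-3.088) -> (11.105,4.212), length = 11.6
  seg 8: (11.105,4.212) -> (22.593,5.826), length = 11.6
Total = 81

Answer: 81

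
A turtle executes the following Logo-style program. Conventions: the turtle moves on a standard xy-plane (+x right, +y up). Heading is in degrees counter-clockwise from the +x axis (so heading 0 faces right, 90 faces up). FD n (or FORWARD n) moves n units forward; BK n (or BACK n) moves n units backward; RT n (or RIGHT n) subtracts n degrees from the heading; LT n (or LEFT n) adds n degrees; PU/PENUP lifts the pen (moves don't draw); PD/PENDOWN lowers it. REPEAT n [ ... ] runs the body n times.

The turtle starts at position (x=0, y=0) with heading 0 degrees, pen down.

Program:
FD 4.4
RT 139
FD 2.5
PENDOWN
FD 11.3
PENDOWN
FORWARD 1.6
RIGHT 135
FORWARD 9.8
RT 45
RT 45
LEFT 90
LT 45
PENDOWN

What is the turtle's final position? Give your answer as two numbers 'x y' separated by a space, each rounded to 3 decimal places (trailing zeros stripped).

Executing turtle program step by step:
Start: pos=(0,0), heading=0, pen down
FD 4.4: (0,0) -> (4.4,0) [heading=0, draw]
RT 139: heading 0 -> 221
FD 2.5: (4.4,0) -> (2.513,-1.64) [heading=221, draw]
PD: pen down
FD 11.3: (2.513,-1.64) -> (-6.015,-9.054) [heading=221, draw]
PD: pen down
FD 1.6: (-6.015,-9.054) -> (-7.223,-10.103) [heading=221, draw]
RT 135: heading 221 -> 86
FD 9.8: (-7.223,-10.103) -> (-6.539,-0.327) [heading=86, draw]
RT 45: heading 86 -> 41
RT 45: heading 41 -> 356
LT 90: heading 356 -> 86
LT 45: heading 86 -> 131
PD: pen down
Final: pos=(-6.539,-0.327), heading=131, 5 segment(s) drawn

Answer: -6.539 -0.327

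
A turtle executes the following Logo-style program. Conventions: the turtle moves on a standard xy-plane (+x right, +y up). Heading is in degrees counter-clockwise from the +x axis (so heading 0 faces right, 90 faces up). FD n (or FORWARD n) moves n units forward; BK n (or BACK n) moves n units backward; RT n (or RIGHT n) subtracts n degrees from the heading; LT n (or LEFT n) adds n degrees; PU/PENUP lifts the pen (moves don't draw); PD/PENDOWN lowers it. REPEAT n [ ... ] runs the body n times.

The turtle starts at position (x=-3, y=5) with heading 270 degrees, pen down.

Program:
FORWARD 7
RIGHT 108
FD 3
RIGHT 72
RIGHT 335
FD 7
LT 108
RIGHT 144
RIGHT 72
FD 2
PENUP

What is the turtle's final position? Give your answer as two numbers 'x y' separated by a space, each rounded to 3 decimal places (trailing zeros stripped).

Executing turtle program step by step:
Start: pos=(-3,5), heading=270, pen down
FD 7: (-3,5) -> (-3,-2) [heading=270, draw]
RT 108: heading 270 -> 162
FD 3: (-3,-2) -> (-5.853,-1.073) [heading=162, draw]
RT 72: heading 162 -> 90
RT 335: heading 90 -> 115
FD 7: (-5.853,-1.073) -> (-8.811,5.271) [heading=115, draw]
LT 108: heading 115 -> 223
RT 144: heading 223 -> 79
RT 72: heading 79 -> 7
FD 2: (-8.811,5.271) -> (-6.826,5.515) [heading=7, draw]
PU: pen up
Final: pos=(-6.826,5.515), heading=7, 4 segment(s) drawn

Answer: -6.826 5.515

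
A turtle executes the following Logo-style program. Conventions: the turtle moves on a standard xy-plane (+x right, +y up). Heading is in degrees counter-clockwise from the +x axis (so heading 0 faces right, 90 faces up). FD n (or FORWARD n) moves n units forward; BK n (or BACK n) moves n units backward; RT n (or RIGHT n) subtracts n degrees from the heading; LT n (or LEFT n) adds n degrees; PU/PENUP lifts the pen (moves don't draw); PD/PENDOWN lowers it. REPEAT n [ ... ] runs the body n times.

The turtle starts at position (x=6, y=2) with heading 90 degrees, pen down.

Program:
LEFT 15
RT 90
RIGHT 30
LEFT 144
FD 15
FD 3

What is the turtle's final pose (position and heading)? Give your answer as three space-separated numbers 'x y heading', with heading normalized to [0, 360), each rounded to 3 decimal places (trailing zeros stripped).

Executing turtle program step by step:
Start: pos=(6,2), heading=90, pen down
LT 15: heading 90 -> 105
RT 90: heading 105 -> 15
RT 30: heading 15 -> 345
LT 144: heading 345 -> 129
FD 15: (6,2) -> (-3.44,13.657) [heading=129, draw]
FD 3: (-3.44,13.657) -> (-5.328,15.989) [heading=129, draw]
Final: pos=(-5.328,15.989), heading=129, 2 segment(s) drawn

Answer: -5.328 15.989 129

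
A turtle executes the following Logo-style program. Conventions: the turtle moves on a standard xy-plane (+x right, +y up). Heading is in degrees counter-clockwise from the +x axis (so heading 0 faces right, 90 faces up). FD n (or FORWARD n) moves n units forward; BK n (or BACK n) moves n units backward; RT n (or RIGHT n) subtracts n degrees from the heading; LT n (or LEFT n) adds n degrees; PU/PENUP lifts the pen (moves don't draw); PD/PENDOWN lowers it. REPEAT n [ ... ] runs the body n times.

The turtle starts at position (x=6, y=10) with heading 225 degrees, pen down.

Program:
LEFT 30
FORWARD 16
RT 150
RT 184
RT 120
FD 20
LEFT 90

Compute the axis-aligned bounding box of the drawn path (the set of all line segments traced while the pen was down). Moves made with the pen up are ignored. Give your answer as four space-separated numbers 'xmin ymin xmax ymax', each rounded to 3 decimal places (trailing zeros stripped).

Answer: -17.051 -5.455 6 10

Derivation:
Executing turtle program step by step:
Start: pos=(6,10), heading=225, pen down
LT 30: heading 225 -> 255
FD 16: (6,10) -> (1.859,-5.455) [heading=255, draw]
RT 150: heading 255 -> 105
RT 184: heading 105 -> 281
RT 120: heading 281 -> 161
FD 20: (1.859,-5.455) -> (-17.051,1.057) [heading=161, draw]
LT 90: heading 161 -> 251
Final: pos=(-17.051,1.057), heading=251, 2 segment(s) drawn

Segment endpoints: x in {-17.051, 1.859, 6}, y in {-5.455, 1.057, 10}
xmin=-17.051, ymin=-5.455, xmax=6, ymax=10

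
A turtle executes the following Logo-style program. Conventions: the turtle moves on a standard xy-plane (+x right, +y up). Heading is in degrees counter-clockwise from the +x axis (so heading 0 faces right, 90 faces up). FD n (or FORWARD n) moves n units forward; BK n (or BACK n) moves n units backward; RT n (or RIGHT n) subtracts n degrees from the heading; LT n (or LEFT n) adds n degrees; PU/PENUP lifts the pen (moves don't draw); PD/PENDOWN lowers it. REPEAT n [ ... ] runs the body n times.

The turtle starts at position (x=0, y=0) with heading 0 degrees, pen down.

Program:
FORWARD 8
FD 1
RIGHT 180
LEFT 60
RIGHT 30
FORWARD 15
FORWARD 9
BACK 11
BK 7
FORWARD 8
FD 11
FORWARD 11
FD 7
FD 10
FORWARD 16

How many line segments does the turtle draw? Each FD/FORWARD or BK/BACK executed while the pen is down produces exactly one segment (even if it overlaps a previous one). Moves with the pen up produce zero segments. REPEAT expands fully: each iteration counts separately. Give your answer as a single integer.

Executing turtle program step by step:
Start: pos=(0,0), heading=0, pen down
FD 8: (0,0) -> (8,0) [heading=0, draw]
FD 1: (8,0) -> (9,0) [heading=0, draw]
RT 180: heading 0 -> 180
LT 60: heading 180 -> 240
RT 30: heading 240 -> 210
FD 15: (9,0) -> (-3.99,-7.5) [heading=210, draw]
FD 9: (-3.99,-7.5) -> (-11.785,-12) [heading=210, draw]
BK 11: (-11.785,-12) -> (-2.258,-6.5) [heading=210, draw]
BK 7: (-2.258,-6.5) -> (3.804,-3) [heading=210, draw]
FD 8: (3.804,-3) -> (-3.124,-7) [heading=210, draw]
FD 11: (-3.124,-7) -> (-12.651,-12.5) [heading=210, draw]
FD 11: (-12.651,-12.5) -> (-22.177,-18) [heading=210, draw]
FD 7: (-22.177,-18) -> (-28.239,-21.5) [heading=210, draw]
FD 10: (-28.239,-21.5) -> (-36.899,-26.5) [heading=210, draw]
FD 16: (-36.899,-26.5) -> (-50.756,-34.5) [heading=210, draw]
Final: pos=(-50.756,-34.5), heading=210, 12 segment(s) drawn
Segments drawn: 12

Answer: 12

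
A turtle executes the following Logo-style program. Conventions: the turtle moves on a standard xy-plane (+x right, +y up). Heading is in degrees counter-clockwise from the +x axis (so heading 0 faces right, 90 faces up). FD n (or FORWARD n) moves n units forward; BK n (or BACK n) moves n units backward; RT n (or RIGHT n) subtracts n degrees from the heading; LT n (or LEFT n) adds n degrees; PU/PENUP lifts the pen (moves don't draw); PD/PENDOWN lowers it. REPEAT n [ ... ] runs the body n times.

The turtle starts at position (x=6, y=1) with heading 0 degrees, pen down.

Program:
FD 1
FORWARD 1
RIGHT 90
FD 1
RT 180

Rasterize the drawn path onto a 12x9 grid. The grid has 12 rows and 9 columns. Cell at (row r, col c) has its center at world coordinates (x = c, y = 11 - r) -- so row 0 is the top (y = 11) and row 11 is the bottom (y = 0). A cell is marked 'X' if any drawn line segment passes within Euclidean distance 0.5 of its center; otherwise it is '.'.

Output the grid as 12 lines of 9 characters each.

Answer: .........
.........
.........
.........
.........
.........
.........
.........
.........
.........
......XXX
........X

Derivation:
Segment 0: (6,1) -> (7,1)
Segment 1: (7,1) -> (8,1)
Segment 2: (8,1) -> (8,0)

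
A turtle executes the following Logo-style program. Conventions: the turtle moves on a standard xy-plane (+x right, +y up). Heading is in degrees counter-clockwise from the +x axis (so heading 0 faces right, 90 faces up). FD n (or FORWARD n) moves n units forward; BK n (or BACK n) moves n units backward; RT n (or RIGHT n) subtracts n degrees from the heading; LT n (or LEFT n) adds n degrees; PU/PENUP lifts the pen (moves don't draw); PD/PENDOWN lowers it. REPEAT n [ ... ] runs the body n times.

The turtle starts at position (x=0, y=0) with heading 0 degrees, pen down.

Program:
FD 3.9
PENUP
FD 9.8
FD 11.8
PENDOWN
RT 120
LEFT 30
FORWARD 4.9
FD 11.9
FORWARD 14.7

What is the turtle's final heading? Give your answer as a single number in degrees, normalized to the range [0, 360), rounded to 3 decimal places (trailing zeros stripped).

Answer: 270

Derivation:
Executing turtle program step by step:
Start: pos=(0,0), heading=0, pen down
FD 3.9: (0,0) -> (3.9,0) [heading=0, draw]
PU: pen up
FD 9.8: (3.9,0) -> (13.7,0) [heading=0, move]
FD 11.8: (13.7,0) -> (25.5,0) [heading=0, move]
PD: pen down
RT 120: heading 0 -> 240
LT 30: heading 240 -> 270
FD 4.9: (25.5,0) -> (25.5,-4.9) [heading=270, draw]
FD 11.9: (25.5,-4.9) -> (25.5,-16.8) [heading=270, draw]
FD 14.7: (25.5,-16.8) -> (25.5,-31.5) [heading=270, draw]
Final: pos=(25.5,-31.5), heading=270, 4 segment(s) drawn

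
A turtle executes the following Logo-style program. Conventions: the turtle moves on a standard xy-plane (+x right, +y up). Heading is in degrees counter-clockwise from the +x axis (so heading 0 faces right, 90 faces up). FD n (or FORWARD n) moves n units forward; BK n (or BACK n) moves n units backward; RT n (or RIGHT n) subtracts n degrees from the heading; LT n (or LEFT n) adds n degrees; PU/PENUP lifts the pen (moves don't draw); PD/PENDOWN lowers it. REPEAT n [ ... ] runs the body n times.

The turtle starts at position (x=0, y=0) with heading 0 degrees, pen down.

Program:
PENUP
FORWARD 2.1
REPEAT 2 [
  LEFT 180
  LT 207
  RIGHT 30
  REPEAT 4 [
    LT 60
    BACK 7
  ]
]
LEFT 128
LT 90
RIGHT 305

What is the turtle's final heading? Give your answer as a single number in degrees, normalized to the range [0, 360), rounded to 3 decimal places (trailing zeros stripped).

Executing turtle program step by step:
Start: pos=(0,0), heading=0, pen down
PU: pen up
FD 2.1: (0,0) -> (2.1,0) [heading=0, move]
REPEAT 2 [
  -- iteration 1/2 --
  LT 180: heading 0 -> 180
  LT 207: heading 180 -> 27
  RT 30: heading 27 -> 357
  REPEAT 4 [
    -- iteration 1/4 --
    LT 60: heading 357 -> 57
    BK 7: (2.1,0) -> (-1.712,-5.871) [heading=57, move]
    -- iteration 2/4 --
    LT 60: heading 57 -> 117
    BK 7: (-1.712,-5.871) -> (1.465,-12.108) [heading=117, move]
    -- iteration 3/4 --
    LT 60: heading 117 -> 177
    BK 7: (1.465,-12.108) -> (8.456,-12.474) [heading=177, move]
    -- iteration 4/4 --
    LT 60: heading 177 -> 237
    BK 7: (8.456,-12.474) -> (12.268,-6.603) [heading=237, move]
  ]
  -- iteration 2/2 --
  LT 180: heading 237 -> 57
  LT 207: heading 57 -> 264
  RT 30: heading 264 -> 234
  REPEAT 4 [
    -- iteration 1/4 --
    LT 60: heading 234 -> 294
    BK 7: (12.268,-6.603) -> (9.421,-0.209) [heading=294, move]
    -- iteration 2/4 --
    LT 60: heading 294 -> 354
    BK 7: (9.421,-0.209) -> (2.46,0.523) [heading=354, move]
    -- iteration 3/4 --
    LT 60: heading 354 -> 54
    BK 7: (2.46,0.523) -> (-1.655,-5.14) [heading=54, move]
    -- iteration 4/4 --
    LT 60: heading 54 -> 114
    BK 7: (-1.655,-5.14) -> (1.192,-11.535) [heading=114, move]
  ]
]
LT 128: heading 114 -> 242
LT 90: heading 242 -> 332
RT 305: heading 332 -> 27
Final: pos=(1.192,-11.535), heading=27, 0 segment(s) drawn

Answer: 27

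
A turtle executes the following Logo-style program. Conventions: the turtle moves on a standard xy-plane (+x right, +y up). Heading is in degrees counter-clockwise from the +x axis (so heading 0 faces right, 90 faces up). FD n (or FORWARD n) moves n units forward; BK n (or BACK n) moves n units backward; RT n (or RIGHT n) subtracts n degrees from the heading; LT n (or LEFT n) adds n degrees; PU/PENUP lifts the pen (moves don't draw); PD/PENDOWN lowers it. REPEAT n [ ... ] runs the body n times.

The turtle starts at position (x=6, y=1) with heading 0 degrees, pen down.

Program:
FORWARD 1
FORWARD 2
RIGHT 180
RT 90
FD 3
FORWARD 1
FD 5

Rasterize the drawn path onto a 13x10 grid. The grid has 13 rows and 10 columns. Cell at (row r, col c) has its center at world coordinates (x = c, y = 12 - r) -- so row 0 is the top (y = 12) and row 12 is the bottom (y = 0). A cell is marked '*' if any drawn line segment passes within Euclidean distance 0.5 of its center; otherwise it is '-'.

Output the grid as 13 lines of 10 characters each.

Segment 0: (6,1) -> (7,1)
Segment 1: (7,1) -> (9,1)
Segment 2: (9,1) -> (9,4)
Segment 3: (9,4) -> (9,5)
Segment 4: (9,5) -> (9,10)

Answer: ----------
----------
---------*
---------*
---------*
---------*
---------*
---------*
---------*
---------*
---------*
------****
----------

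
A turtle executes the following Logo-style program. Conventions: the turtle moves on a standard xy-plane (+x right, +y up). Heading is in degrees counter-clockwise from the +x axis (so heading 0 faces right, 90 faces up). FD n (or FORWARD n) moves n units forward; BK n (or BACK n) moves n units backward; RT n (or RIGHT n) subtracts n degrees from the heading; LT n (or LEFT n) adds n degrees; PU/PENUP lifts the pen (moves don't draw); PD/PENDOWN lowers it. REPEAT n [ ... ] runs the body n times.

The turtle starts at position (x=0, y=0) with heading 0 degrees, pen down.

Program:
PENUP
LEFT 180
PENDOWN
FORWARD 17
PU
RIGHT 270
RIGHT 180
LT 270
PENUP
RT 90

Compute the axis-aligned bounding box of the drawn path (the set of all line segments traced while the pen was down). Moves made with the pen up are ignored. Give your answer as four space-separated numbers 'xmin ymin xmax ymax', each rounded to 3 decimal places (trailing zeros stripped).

Executing turtle program step by step:
Start: pos=(0,0), heading=0, pen down
PU: pen up
LT 180: heading 0 -> 180
PD: pen down
FD 17: (0,0) -> (-17,0) [heading=180, draw]
PU: pen up
RT 270: heading 180 -> 270
RT 180: heading 270 -> 90
LT 270: heading 90 -> 0
PU: pen up
RT 90: heading 0 -> 270
Final: pos=(-17,0), heading=270, 1 segment(s) drawn

Segment endpoints: x in {-17, 0}, y in {0, 0}
xmin=-17, ymin=0, xmax=0, ymax=0

Answer: -17 0 0 0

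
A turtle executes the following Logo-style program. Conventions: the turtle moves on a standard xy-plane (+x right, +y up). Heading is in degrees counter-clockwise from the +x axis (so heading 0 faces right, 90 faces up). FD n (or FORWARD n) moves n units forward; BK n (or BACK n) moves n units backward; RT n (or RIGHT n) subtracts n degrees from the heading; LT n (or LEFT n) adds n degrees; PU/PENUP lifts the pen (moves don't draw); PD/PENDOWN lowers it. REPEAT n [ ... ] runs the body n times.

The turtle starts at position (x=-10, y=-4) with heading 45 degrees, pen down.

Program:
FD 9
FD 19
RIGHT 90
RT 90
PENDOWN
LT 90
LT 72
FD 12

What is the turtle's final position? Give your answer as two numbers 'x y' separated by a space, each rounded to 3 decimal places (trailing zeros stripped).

Answer: 20.491 21.247

Derivation:
Executing turtle program step by step:
Start: pos=(-10,-4), heading=45, pen down
FD 9: (-10,-4) -> (-3.636,2.364) [heading=45, draw]
FD 19: (-3.636,2.364) -> (9.799,15.799) [heading=45, draw]
RT 90: heading 45 -> 315
RT 90: heading 315 -> 225
PD: pen down
LT 90: heading 225 -> 315
LT 72: heading 315 -> 27
FD 12: (9.799,15.799) -> (20.491,21.247) [heading=27, draw]
Final: pos=(20.491,21.247), heading=27, 3 segment(s) drawn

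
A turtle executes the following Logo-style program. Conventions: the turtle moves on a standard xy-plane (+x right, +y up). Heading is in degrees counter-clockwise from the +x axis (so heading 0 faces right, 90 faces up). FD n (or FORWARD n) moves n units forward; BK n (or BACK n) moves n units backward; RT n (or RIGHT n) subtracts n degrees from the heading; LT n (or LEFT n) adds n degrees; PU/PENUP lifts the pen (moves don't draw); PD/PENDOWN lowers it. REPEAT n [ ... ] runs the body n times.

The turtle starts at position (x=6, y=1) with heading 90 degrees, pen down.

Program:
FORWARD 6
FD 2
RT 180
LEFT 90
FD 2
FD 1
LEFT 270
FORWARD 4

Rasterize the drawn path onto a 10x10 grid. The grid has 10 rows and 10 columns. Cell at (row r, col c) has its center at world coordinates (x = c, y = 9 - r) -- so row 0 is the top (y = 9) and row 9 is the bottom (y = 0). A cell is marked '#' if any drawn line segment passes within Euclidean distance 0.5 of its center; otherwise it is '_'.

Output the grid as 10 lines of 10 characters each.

Segment 0: (6,1) -> (6,7)
Segment 1: (6,7) -> (6,9)
Segment 2: (6,9) -> (8,9)
Segment 3: (8,9) -> (9,9)
Segment 4: (9,9) -> (9,5)

Answer: ______####
______#__#
______#__#
______#__#
______#__#
______#___
______#___
______#___
______#___
__________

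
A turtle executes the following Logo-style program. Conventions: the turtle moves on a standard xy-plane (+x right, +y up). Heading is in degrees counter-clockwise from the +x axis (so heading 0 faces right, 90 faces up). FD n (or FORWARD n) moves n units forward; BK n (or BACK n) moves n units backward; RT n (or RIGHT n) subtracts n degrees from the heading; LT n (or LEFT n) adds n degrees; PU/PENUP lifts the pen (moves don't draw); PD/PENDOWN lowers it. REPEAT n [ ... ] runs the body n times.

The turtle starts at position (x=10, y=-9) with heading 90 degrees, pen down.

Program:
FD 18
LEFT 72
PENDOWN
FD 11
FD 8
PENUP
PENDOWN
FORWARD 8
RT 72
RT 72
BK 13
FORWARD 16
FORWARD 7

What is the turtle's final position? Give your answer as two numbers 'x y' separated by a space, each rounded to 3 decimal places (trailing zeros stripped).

Executing turtle program step by step:
Start: pos=(10,-9), heading=90, pen down
FD 18: (10,-9) -> (10,9) [heading=90, draw]
LT 72: heading 90 -> 162
PD: pen down
FD 11: (10,9) -> (-0.462,12.399) [heading=162, draw]
FD 8: (-0.462,12.399) -> (-8.07,14.871) [heading=162, draw]
PU: pen up
PD: pen down
FD 8: (-8.07,14.871) -> (-15.679,17.343) [heading=162, draw]
RT 72: heading 162 -> 90
RT 72: heading 90 -> 18
BK 13: (-15.679,17.343) -> (-28.042,13.326) [heading=18, draw]
FD 16: (-28.042,13.326) -> (-12.825,18.271) [heading=18, draw]
FD 7: (-12.825,18.271) -> (-6.168,20.434) [heading=18, draw]
Final: pos=(-6.168,20.434), heading=18, 7 segment(s) drawn

Answer: -6.168 20.434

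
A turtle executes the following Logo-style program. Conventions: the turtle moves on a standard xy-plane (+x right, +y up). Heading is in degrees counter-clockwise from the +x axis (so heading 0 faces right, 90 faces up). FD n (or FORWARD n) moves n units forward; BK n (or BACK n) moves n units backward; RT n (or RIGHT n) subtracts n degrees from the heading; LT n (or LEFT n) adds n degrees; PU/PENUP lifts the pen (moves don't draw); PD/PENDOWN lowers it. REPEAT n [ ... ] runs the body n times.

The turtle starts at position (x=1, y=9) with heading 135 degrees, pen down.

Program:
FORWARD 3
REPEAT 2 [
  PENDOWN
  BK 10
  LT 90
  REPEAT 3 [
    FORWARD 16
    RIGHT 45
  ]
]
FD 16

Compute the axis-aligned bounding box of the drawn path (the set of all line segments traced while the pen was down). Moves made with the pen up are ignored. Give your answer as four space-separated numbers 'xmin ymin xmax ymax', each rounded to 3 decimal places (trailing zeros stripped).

Executing turtle program step by step:
Start: pos=(1,9), heading=135, pen down
FD 3: (1,9) -> (-1.121,11.121) [heading=135, draw]
REPEAT 2 [
  -- iteration 1/2 --
  PD: pen down
  BK 10: (-1.121,11.121) -> (5.95,4.05) [heading=135, draw]
  LT 90: heading 135 -> 225
  REPEAT 3 [
    -- iteration 1/3 --
    FD 16: (5.95,4.05) -> (-5.364,-7.263) [heading=225, draw]
    RT 45: heading 225 -> 180
    -- iteration 2/3 --
    FD 16: (-5.364,-7.263) -> (-21.364,-7.263) [heading=180, draw]
    RT 45: heading 180 -> 135
    -- iteration 3/3 --
    FD 16: (-21.364,-7.263) -> (-32.678,4.05) [heading=135, draw]
    RT 45: heading 135 -> 90
  ]
  -- iteration 2/2 --
  PD: pen down
  BK 10: (-32.678,4.05) -> (-32.678,-5.95) [heading=90, draw]
  LT 90: heading 90 -> 180
  REPEAT 3 [
    -- iteration 1/3 --
    FD 16: (-32.678,-5.95) -> (-48.678,-5.95) [heading=180, draw]
    RT 45: heading 180 -> 135
    -- iteration 2/3 --
    FD 16: (-48.678,-5.95) -> (-59.991,5.364) [heading=135, draw]
    RT 45: heading 135 -> 90
    -- iteration 3/3 --
    FD 16: (-59.991,5.364) -> (-59.991,21.364) [heading=90, draw]
    RT 45: heading 90 -> 45
  ]
]
FD 16: (-59.991,21.364) -> (-48.678,32.678) [heading=45, draw]
Final: pos=(-48.678,32.678), heading=45, 10 segment(s) drawn

Segment endpoints: x in {-59.991, -48.678, -32.678, -21.364, -5.364, -1.121, 1, 5.95}, y in {-7.263, -7.263, -5.95, -5.95, 4.05, 4.05, 5.364, 9, 11.121, 21.364, 32.678}
xmin=-59.991, ymin=-7.263, xmax=5.95, ymax=32.678

Answer: -59.991 -7.263 5.95 32.678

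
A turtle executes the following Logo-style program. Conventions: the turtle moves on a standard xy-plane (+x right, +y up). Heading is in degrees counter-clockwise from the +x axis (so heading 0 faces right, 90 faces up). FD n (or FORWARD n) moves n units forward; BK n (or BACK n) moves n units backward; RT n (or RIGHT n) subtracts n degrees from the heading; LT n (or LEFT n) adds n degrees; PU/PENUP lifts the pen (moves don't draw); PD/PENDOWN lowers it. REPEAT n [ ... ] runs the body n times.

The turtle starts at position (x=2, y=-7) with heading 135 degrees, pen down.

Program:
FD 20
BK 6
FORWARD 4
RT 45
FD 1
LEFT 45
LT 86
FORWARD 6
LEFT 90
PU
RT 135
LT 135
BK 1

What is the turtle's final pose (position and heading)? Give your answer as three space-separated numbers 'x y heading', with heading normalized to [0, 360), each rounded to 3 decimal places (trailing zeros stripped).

Executing turtle program step by step:
Start: pos=(2,-7), heading=135, pen down
FD 20: (2,-7) -> (-12.142,7.142) [heading=135, draw]
BK 6: (-12.142,7.142) -> (-7.899,2.899) [heading=135, draw]
FD 4: (-7.899,2.899) -> (-10.728,5.728) [heading=135, draw]
RT 45: heading 135 -> 90
FD 1: (-10.728,5.728) -> (-10.728,6.728) [heading=90, draw]
LT 45: heading 90 -> 135
LT 86: heading 135 -> 221
FD 6: (-10.728,6.728) -> (-15.256,2.792) [heading=221, draw]
LT 90: heading 221 -> 311
PU: pen up
RT 135: heading 311 -> 176
LT 135: heading 176 -> 311
BK 1: (-15.256,2.792) -> (-15.912,3.546) [heading=311, move]
Final: pos=(-15.912,3.546), heading=311, 5 segment(s) drawn

Answer: -15.912 3.546 311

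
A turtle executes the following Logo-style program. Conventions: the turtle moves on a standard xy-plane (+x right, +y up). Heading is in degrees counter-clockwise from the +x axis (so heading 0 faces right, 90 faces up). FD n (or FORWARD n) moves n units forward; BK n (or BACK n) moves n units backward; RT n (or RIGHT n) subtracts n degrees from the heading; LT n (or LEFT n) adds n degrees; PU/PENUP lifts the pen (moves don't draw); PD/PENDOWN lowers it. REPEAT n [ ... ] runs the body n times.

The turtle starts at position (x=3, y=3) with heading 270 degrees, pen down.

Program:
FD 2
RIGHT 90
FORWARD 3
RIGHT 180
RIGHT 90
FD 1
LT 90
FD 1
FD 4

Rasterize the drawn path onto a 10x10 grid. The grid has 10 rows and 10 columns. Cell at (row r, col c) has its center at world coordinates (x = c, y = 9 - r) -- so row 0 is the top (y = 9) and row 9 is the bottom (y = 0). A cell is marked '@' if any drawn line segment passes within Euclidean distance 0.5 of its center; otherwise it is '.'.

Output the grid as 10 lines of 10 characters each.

Segment 0: (3,3) -> (3,1)
Segment 1: (3,1) -> (-0,1)
Segment 2: (-0,1) -> (-0,0)
Segment 3: (-0,0) -> (1,0)
Segment 4: (1,0) -> (5,0)

Answer: ..........
..........
..........
..........
..........
..........
...@......
...@......
@@@@......
@@@@@@....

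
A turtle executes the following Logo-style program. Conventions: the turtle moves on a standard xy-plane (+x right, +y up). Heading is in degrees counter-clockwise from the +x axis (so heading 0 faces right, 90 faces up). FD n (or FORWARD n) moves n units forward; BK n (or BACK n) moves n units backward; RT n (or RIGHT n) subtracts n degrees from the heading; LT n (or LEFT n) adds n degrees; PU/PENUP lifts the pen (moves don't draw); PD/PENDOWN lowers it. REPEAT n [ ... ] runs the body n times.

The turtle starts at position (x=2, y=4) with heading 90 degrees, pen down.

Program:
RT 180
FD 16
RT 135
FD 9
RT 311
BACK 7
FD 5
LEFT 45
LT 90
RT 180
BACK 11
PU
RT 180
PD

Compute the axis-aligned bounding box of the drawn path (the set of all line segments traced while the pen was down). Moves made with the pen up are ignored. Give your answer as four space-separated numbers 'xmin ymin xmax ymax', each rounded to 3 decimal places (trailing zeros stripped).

Answer: -4.364 -12.713 5.933 4

Derivation:
Executing turtle program step by step:
Start: pos=(2,4), heading=90, pen down
RT 180: heading 90 -> 270
FD 16: (2,4) -> (2,-12) [heading=270, draw]
RT 135: heading 270 -> 135
FD 9: (2,-12) -> (-4.364,-5.636) [heading=135, draw]
RT 311: heading 135 -> 184
BK 7: (-4.364,-5.636) -> (2.619,-5.148) [heading=184, draw]
FD 5: (2.619,-5.148) -> (-2.369,-5.497) [heading=184, draw]
LT 45: heading 184 -> 229
LT 90: heading 229 -> 319
RT 180: heading 319 -> 139
BK 11: (-2.369,-5.497) -> (5.933,-12.713) [heading=139, draw]
PU: pen up
RT 180: heading 139 -> 319
PD: pen down
Final: pos=(5.933,-12.713), heading=319, 5 segment(s) drawn

Segment endpoints: x in {-4.364, -2.369, 2, 2, 2.619, 5.933}, y in {-12.713, -12, -5.636, -5.497, -5.148, 4}
xmin=-4.364, ymin=-12.713, xmax=5.933, ymax=4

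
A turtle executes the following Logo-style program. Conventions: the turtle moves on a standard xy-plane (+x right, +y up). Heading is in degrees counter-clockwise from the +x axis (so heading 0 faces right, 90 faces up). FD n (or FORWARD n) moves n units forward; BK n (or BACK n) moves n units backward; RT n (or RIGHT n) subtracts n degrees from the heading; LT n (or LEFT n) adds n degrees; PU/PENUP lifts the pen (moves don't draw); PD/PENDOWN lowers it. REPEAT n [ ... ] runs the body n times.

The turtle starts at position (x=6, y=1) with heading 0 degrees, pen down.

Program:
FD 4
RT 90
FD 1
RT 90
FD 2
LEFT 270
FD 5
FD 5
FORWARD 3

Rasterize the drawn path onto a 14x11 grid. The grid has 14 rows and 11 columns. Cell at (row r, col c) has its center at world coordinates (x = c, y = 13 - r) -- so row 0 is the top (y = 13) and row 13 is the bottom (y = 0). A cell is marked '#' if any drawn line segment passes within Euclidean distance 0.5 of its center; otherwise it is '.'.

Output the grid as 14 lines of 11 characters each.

Answer: ........#..
........#..
........#..
........#..
........#..
........#..
........#..
........#..
........#..
........#..
........#..
........#..
......#####
........###

Derivation:
Segment 0: (6,1) -> (10,1)
Segment 1: (10,1) -> (10,0)
Segment 2: (10,0) -> (8,-0)
Segment 3: (8,-0) -> (8,5)
Segment 4: (8,5) -> (8,10)
Segment 5: (8,10) -> (8,13)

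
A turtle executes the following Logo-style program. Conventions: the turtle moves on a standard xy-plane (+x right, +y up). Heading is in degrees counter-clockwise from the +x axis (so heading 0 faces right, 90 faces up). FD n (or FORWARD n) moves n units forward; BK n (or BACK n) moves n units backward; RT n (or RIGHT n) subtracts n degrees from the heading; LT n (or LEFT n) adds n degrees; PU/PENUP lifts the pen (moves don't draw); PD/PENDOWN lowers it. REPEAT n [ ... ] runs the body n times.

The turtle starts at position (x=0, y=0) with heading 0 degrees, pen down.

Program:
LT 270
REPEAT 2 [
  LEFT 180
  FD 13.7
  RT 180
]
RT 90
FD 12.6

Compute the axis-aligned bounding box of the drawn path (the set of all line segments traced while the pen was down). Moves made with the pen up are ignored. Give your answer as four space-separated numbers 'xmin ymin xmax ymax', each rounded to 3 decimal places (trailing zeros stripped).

Executing turtle program step by step:
Start: pos=(0,0), heading=0, pen down
LT 270: heading 0 -> 270
REPEAT 2 [
  -- iteration 1/2 --
  LT 180: heading 270 -> 90
  FD 13.7: (0,0) -> (0,13.7) [heading=90, draw]
  RT 180: heading 90 -> 270
  -- iteration 2/2 --
  LT 180: heading 270 -> 90
  FD 13.7: (0,13.7) -> (0,27.4) [heading=90, draw]
  RT 180: heading 90 -> 270
]
RT 90: heading 270 -> 180
FD 12.6: (0,27.4) -> (-12.6,27.4) [heading=180, draw]
Final: pos=(-12.6,27.4), heading=180, 3 segment(s) drawn

Segment endpoints: x in {-12.6, 0, 0, 0}, y in {0, 13.7, 27.4}
xmin=-12.6, ymin=0, xmax=0, ymax=27.4

Answer: -12.6 0 0 27.4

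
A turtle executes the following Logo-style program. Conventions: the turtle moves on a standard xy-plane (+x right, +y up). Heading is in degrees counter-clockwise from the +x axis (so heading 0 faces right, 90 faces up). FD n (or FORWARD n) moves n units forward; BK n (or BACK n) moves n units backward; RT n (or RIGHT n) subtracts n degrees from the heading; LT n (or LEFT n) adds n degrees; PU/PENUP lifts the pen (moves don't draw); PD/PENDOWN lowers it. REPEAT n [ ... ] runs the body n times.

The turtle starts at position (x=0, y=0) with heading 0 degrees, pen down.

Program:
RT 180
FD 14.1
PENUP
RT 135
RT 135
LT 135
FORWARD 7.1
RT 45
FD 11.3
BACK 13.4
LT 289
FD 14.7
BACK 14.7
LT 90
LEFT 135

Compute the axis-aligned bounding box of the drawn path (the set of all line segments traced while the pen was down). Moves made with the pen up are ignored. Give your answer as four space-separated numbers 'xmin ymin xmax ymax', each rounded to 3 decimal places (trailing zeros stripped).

Executing turtle program step by step:
Start: pos=(0,0), heading=0, pen down
RT 180: heading 0 -> 180
FD 14.1: (0,0) -> (-14.1,0) [heading=180, draw]
PU: pen up
RT 135: heading 180 -> 45
RT 135: heading 45 -> 270
LT 135: heading 270 -> 45
FD 7.1: (-14.1,0) -> (-9.08,5.02) [heading=45, move]
RT 45: heading 45 -> 0
FD 11.3: (-9.08,5.02) -> (2.22,5.02) [heading=0, move]
BK 13.4: (2.22,5.02) -> (-11.18,5.02) [heading=0, move]
LT 289: heading 0 -> 289
FD 14.7: (-11.18,5.02) -> (-6.394,-8.879) [heading=289, move]
BK 14.7: (-6.394,-8.879) -> (-11.18,5.02) [heading=289, move]
LT 90: heading 289 -> 19
LT 135: heading 19 -> 154
Final: pos=(-11.18,5.02), heading=154, 1 segment(s) drawn

Segment endpoints: x in {-14.1, 0}, y in {0, 0}
xmin=-14.1, ymin=0, xmax=0, ymax=0

Answer: -14.1 0 0 0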